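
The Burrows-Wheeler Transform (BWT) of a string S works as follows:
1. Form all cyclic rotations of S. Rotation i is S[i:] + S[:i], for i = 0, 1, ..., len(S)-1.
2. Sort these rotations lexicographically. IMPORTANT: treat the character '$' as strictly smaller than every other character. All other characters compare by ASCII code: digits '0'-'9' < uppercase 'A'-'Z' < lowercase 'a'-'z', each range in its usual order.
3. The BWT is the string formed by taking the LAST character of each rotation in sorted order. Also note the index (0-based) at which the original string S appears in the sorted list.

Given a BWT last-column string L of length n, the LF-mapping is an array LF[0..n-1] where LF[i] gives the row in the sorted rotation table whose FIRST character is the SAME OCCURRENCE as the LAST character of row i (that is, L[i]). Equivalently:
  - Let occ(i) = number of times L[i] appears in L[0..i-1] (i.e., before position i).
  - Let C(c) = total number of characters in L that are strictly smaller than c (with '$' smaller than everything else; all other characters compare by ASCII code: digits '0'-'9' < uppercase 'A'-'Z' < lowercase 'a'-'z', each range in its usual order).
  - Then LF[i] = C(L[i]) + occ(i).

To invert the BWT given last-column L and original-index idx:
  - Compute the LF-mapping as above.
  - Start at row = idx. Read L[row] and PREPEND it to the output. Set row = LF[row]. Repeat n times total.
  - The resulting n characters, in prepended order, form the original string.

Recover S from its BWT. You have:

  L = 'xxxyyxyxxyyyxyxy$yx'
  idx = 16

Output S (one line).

Answer: yyxyyyyxxxyxxyyxxx$

Derivation:
LF mapping: 1 2 3 10 11 4 12 5 6 13 14 15 7 16 8 17 0 18 9
Walk LF starting at row 16, prepending L[row]:
  step 1: row=16, L[16]='$', prepend. Next row=LF[16]=0
  step 2: row=0, L[0]='x', prepend. Next row=LF[0]=1
  step 3: row=1, L[1]='x', prepend. Next row=LF[1]=2
  step 4: row=2, L[2]='x', prepend. Next row=LF[2]=3
  step 5: row=3, L[3]='y', prepend. Next row=LF[3]=10
  step 6: row=10, L[10]='y', prepend. Next row=LF[10]=14
  step 7: row=14, L[14]='x', prepend. Next row=LF[14]=8
  step 8: row=8, L[8]='x', prepend. Next row=LF[8]=6
  step 9: row=6, L[6]='y', prepend. Next row=LF[6]=12
  step 10: row=12, L[12]='x', prepend. Next row=LF[12]=7
  step 11: row=7, L[7]='x', prepend. Next row=LF[7]=5
  step 12: row=5, L[5]='x', prepend. Next row=LF[5]=4
  step 13: row=4, L[4]='y', prepend. Next row=LF[4]=11
  step 14: row=11, L[11]='y', prepend. Next row=LF[11]=15
  step 15: row=15, L[15]='y', prepend. Next row=LF[15]=17
  step 16: row=17, L[17]='y', prepend. Next row=LF[17]=18
  step 17: row=18, L[18]='x', prepend. Next row=LF[18]=9
  step 18: row=9, L[9]='y', prepend. Next row=LF[9]=13
  step 19: row=13, L[13]='y', prepend. Next row=LF[13]=16
Reversed output: yyxyyyyxxxyxxyyxxx$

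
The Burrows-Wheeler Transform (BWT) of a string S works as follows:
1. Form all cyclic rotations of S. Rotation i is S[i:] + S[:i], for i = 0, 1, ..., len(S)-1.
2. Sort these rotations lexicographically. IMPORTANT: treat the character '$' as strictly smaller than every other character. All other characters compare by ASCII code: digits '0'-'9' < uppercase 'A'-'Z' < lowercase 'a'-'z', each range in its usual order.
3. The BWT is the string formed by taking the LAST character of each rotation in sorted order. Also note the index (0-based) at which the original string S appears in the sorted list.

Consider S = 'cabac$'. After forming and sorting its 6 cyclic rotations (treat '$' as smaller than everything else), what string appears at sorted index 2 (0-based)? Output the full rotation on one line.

All 6 rotations (rotation i = S[i:]+S[:i]):
  rot[0] = cabac$
  rot[1] = abac$c
  rot[2] = bac$ca
  rot[3] = ac$cab
  rot[4] = c$caba
  rot[5] = $cabac
Sorted (with $ < everything):
  sorted[0] = $cabac
  sorted[1] = abac$c
  sorted[2] = ac$cab
  sorted[3] = bac$ca
  sorted[4] = c$caba
  sorted[5] = cabac$
sorted[2] = ac$cab

Answer: ac$cab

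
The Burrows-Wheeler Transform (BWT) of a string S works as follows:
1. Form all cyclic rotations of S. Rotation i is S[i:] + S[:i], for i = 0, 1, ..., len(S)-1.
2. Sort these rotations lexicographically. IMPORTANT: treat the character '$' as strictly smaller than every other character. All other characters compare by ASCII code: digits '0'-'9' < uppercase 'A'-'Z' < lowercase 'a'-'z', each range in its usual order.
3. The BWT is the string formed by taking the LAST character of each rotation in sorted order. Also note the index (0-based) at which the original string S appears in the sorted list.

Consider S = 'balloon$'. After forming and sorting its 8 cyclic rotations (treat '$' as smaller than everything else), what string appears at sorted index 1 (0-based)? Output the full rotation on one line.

All 8 rotations (rotation i = S[i:]+S[:i]):
  rot[0] = balloon$
  rot[1] = alloon$b
  rot[2] = lloon$ba
  rot[3] = loon$bal
  rot[4] = oon$ball
  rot[5] = on$ballo
  rot[6] = n$balloo
  rot[7] = $balloon
Sorted (with $ < everything):
  sorted[0] = $balloon
  sorted[1] = alloon$b
  sorted[2] = balloon$
  sorted[3] = lloon$ba
  sorted[4] = loon$bal
  sorted[5] = n$balloo
  sorted[6] = on$ballo
  sorted[7] = oon$ball
sorted[1] = alloon$b

Answer: alloon$b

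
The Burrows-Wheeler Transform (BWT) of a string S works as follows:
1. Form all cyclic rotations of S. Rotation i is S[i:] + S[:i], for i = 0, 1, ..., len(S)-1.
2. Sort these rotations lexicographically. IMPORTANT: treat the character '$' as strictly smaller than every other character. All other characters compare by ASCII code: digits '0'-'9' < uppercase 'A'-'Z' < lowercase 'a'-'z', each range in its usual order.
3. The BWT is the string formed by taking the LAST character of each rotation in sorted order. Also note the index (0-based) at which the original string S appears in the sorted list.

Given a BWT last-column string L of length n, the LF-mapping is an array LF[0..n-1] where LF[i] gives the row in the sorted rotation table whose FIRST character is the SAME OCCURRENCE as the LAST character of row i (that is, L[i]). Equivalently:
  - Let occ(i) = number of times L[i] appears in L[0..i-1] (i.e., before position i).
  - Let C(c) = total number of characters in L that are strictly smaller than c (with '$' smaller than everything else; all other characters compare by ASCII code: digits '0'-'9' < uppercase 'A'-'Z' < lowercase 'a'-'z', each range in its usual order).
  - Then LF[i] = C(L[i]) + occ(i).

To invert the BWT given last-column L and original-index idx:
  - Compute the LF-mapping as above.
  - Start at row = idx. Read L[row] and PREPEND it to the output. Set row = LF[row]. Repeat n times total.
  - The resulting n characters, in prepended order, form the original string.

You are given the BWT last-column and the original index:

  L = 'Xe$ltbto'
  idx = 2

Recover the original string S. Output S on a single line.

LF mapping: 1 3 0 4 6 2 7 5
Walk LF starting at row 2, prepending L[row]:
  step 1: row=2, L[2]='$', prepend. Next row=LF[2]=0
  step 2: row=0, L[0]='X', prepend. Next row=LF[0]=1
  step 3: row=1, L[1]='e', prepend. Next row=LF[1]=3
  step 4: row=3, L[3]='l', prepend. Next row=LF[3]=4
  step 5: row=4, L[4]='t', prepend. Next row=LF[4]=6
  step 6: row=6, L[6]='t', prepend. Next row=LF[6]=7
  step 7: row=7, L[7]='o', prepend. Next row=LF[7]=5
  step 8: row=5, L[5]='b', prepend. Next row=LF[5]=2
Reversed output: bottleX$

Answer: bottleX$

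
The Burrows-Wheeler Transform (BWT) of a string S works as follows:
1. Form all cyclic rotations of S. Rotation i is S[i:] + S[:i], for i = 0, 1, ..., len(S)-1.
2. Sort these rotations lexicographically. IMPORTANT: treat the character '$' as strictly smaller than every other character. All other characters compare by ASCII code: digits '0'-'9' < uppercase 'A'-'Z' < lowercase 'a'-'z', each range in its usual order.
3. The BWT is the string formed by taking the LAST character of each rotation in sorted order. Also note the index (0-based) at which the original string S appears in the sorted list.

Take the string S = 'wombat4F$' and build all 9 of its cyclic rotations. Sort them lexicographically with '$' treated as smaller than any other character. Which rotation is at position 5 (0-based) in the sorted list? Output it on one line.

Answer: mbat4F$wo

Derivation:
All 9 rotations (rotation i = S[i:]+S[:i]):
  rot[0] = wombat4F$
  rot[1] = ombat4F$w
  rot[2] = mbat4F$wo
  rot[3] = bat4F$wom
  rot[4] = at4F$womb
  rot[5] = t4F$womba
  rot[6] = 4F$wombat
  rot[7] = F$wombat4
  rot[8] = $wombat4F
Sorted (with $ < everything):
  sorted[0] = $wombat4F
  sorted[1] = 4F$wombat
  sorted[2] = F$wombat4
  sorted[3] = at4F$womb
  sorted[4] = bat4F$wom
  sorted[5] = mbat4F$wo
  sorted[6] = ombat4F$w
  sorted[7] = t4F$womba
  sorted[8] = wombat4F$
sorted[5] = mbat4F$wo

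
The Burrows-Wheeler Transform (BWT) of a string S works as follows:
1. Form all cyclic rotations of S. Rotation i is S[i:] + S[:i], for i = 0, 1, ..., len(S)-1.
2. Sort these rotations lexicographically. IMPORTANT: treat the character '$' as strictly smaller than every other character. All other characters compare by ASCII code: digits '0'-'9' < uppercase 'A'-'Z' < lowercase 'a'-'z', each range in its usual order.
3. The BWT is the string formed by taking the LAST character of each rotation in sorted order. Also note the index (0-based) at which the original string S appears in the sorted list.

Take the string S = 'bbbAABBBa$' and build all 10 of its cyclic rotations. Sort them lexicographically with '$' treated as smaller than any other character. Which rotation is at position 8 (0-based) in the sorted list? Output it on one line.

Answer: bbAABBBa$b

Derivation:
All 10 rotations (rotation i = S[i:]+S[:i]):
  rot[0] = bbbAABBBa$
  rot[1] = bbAABBBa$b
  rot[2] = bAABBBa$bb
  rot[3] = AABBBa$bbb
  rot[4] = ABBBa$bbbA
  rot[5] = BBBa$bbbAA
  rot[6] = BBa$bbbAAB
  rot[7] = Ba$bbbAABB
  rot[8] = a$bbbAABBB
  rot[9] = $bbbAABBBa
Sorted (with $ < everything):
  sorted[0] = $bbbAABBBa
  sorted[1] = AABBBa$bbb
  sorted[2] = ABBBa$bbbA
  sorted[3] = BBBa$bbbAA
  sorted[4] = BBa$bbbAAB
  sorted[5] = Ba$bbbAABB
  sorted[6] = a$bbbAABBB
  sorted[7] = bAABBBa$bb
  sorted[8] = bbAABBBa$b
  sorted[9] = bbbAABBBa$
sorted[8] = bbAABBBa$b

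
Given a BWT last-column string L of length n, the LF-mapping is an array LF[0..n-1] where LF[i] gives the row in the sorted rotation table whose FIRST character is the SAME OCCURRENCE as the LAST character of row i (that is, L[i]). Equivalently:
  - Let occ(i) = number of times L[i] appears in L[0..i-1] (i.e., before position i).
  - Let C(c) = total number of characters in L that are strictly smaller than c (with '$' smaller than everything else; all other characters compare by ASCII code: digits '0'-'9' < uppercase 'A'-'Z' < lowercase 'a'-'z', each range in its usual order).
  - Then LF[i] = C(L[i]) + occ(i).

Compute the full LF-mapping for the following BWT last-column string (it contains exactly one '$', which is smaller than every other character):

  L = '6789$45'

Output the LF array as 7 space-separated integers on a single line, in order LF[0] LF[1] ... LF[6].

Answer: 3 4 5 6 0 1 2

Derivation:
Char counts: '$':1, '4':1, '5':1, '6':1, '7':1, '8':1, '9':1
C (first-col start): C('$')=0, C('4')=1, C('5')=2, C('6')=3, C('7')=4, C('8')=5, C('9')=6
L[0]='6': occ=0, LF[0]=C('6')+0=3+0=3
L[1]='7': occ=0, LF[1]=C('7')+0=4+0=4
L[2]='8': occ=0, LF[2]=C('8')+0=5+0=5
L[3]='9': occ=0, LF[3]=C('9')+0=6+0=6
L[4]='$': occ=0, LF[4]=C('$')+0=0+0=0
L[5]='4': occ=0, LF[5]=C('4')+0=1+0=1
L[6]='5': occ=0, LF[6]=C('5')+0=2+0=2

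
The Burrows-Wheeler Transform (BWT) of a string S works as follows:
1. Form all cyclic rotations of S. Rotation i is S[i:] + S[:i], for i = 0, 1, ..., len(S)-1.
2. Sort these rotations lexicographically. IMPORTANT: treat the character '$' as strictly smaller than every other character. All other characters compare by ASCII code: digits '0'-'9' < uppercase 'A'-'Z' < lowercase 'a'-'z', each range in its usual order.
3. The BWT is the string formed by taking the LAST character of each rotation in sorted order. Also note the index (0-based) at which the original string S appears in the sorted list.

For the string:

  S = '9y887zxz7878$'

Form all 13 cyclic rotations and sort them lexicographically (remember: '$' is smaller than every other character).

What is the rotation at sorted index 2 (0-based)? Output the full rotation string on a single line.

Answer: 7878$9y887zxz

Derivation:
All 13 rotations (rotation i = S[i:]+S[:i]):
  rot[0] = 9y887zxz7878$
  rot[1] = y887zxz7878$9
  rot[2] = 887zxz7878$9y
  rot[3] = 87zxz7878$9y8
  rot[4] = 7zxz7878$9y88
  rot[5] = zxz7878$9y887
  rot[6] = xz7878$9y887z
  rot[7] = z7878$9y887zx
  rot[8] = 7878$9y887zxz
  rot[9] = 878$9y887zxz7
  rot[10] = 78$9y887zxz78
  rot[11] = 8$9y887zxz787
  rot[12] = $9y887zxz7878
Sorted (with $ < everything):
  sorted[0] = $9y887zxz7878
  sorted[1] = 78$9y887zxz78
  sorted[2] = 7878$9y887zxz
  sorted[3] = 7zxz7878$9y88
  sorted[4] = 8$9y887zxz787
  sorted[5] = 878$9y887zxz7
  sorted[6] = 87zxz7878$9y8
  sorted[7] = 887zxz7878$9y
  sorted[8] = 9y887zxz7878$
  sorted[9] = xz7878$9y887z
  sorted[10] = y887zxz7878$9
  sorted[11] = z7878$9y887zx
  sorted[12] = zxz7878$9y887
sorted[2] = 7878$9y887zxz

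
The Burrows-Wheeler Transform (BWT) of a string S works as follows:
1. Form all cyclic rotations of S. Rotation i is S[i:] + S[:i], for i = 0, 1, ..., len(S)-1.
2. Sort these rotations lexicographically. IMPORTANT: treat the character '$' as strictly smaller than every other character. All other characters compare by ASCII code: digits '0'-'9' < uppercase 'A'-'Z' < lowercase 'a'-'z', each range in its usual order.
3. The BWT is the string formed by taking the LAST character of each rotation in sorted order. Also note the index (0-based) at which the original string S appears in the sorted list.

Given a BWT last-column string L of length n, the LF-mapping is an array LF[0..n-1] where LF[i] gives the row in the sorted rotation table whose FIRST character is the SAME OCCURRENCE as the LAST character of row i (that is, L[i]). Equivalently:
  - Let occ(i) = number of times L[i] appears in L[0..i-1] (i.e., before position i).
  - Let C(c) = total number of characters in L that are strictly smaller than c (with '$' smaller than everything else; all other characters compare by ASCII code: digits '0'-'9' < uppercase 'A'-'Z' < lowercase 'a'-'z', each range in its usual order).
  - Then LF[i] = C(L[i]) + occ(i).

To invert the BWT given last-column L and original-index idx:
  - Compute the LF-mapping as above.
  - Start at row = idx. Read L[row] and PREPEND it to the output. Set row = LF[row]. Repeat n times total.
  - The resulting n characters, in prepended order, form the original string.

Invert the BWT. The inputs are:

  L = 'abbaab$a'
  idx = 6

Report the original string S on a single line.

Answer: baaabba$

Derivation:
LF mapping: 1 5 6 2 3 7 0 4
Walk LF starting at row 6, prepending L[row]:
  step 1: row=6, L[6]='$', prepend. Next row=LF[6]=0
  step 2: row=0, L[0]='a', prepend. Next row=LF[0]=1
  step 3: row=1, L[1]='b', prepend. Next row=LF[1]=5
  step 4: row=5, L[5]='b', prepend. Next row=LF[5]=7
  step 5: row=7, L[7]='a', prepend. Next row=LF[7]=4
  step 6: row=4, L[4]='a', prepend. Next row=LF[4]=3
  step 7: row=3, L[3]='a', prepend. Next row=LF[3]=2
  step 8: row=2, L[2]='b', prepend. Next row=LF[2]=6
Reversed output: baaabba$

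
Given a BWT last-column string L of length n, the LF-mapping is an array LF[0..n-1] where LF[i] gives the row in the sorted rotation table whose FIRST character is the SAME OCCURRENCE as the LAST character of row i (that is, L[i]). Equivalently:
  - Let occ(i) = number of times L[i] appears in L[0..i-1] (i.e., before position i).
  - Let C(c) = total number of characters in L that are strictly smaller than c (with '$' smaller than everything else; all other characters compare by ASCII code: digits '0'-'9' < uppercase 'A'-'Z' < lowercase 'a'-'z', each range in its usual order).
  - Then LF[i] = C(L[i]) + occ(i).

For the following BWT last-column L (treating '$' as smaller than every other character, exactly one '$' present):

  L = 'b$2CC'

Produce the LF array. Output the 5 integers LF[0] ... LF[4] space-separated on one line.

Answer: 4 0 1 2 3

Derivation:
Char counts: '$':1, '2':1, 'C':2, 'b':1
C (first-col start): C('$')=0, C('2')=1, C('C')=2, C('b')=4
L[0]='b': occ=0, LF[0]=C('b')+0=4+0=4
L[1]='$': occ=0, LF[1]=C('$')+0=0+0=0
L[2]='2': occ=0, LF[2]=C('2')+0=1+0=1
L[3]='C': occ=0, LF[3]=C('C')+0=2+0=2
L[4]='C': occ=1, LF[4]=C('C')+1=2+1=3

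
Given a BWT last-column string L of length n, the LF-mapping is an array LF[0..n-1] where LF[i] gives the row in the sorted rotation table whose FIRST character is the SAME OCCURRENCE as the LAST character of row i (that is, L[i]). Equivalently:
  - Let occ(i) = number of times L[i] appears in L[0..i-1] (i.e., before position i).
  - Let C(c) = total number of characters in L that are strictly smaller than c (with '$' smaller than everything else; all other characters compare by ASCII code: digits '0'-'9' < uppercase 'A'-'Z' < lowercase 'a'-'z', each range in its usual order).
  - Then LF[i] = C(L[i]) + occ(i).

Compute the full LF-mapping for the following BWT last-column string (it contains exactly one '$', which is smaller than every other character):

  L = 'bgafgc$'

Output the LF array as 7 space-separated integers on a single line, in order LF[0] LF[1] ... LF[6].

Answer: 2 5 1 4 6 3 0

Derivation:
Char counts: '$':1, 'a':1, 'b':1, 'c':1, 'f':1, 'g':2
C (first-col start): C('$')=0, C('a')=1, C('b')=2, C('c')=3, C('f')=4, C('g')=5
L[0]='b': occ=0, LF[0]=C('b')+0=2+0=2
L[1]='g': occ=0, LF[1]=C('g')+0=5+0=5
L[2]='a': occ=0, LF[2]=C('a')+0=1+0=1
L[3]='f': occ=0, LF[3]=C('f')+0=4+0=4
L[4]='g': occ=1, LF[4]=C('g')+1=5+1=6
L[5]='c': occ=0, LF[5]=C('c')+0=3+0=3
L[6]='$': occ=0, LF[6]=C('$')+0=0+0=0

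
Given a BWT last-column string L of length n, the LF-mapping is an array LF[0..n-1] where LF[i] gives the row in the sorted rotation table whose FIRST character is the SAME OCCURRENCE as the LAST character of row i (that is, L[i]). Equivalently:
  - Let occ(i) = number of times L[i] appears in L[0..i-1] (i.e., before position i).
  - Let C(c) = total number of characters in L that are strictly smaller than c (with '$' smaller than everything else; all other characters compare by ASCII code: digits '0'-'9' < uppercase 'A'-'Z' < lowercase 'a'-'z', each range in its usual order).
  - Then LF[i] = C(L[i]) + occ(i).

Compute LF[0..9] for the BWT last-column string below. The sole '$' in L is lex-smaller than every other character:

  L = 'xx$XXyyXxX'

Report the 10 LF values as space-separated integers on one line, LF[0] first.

Char counts: '$':1, 'X':4, 'x':3, 'y':2
C (first-col start): C('$')=0, C('X')=1, C('x')=5, C('y')=8
L[0]='x': occ=0, LF[0]=C('x')+0=5+0=5
L[1]='x': occ=1, LF[1]=C('x')+1=5+1=6
L[2]='$': occ=0, LF[2]=C('$')+0=0+0=0
L[3]='X': occ=0, LF[3]=C('X')+0=1+0=1
L[4]='X': occ=1, LF[4]=C('X')+1=1+1=2
L[5]='y': occ=0, LF[5]=C('y')+0=8+0=8
L[6]='y': occ=1, LF[6]=C('y')+1=8+1=9
L[7]='X': occ=2, LF[7]=C('X')+2=1+2=3
L[8]='x': occ=2, LF[8]=C('x')+2=5+2=7
L[9]='X': occ=3, LF[9]=C('X')+3=1+3=4

Answer: 5 6 0 1 2 8 9 3 7 4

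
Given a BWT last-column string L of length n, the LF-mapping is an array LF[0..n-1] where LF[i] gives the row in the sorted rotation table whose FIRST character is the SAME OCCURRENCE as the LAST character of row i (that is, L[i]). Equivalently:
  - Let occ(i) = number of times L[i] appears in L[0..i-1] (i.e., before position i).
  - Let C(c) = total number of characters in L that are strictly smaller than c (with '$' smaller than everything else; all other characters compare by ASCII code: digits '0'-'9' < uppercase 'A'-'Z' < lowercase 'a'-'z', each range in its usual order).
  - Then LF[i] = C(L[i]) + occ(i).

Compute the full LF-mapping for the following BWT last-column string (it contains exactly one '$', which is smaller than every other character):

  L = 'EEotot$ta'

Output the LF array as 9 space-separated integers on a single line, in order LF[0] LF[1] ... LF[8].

Answer: 1 2 4 6 5 7 0 8 3

Derivation:
Char counts: '$':1, 'E':2, 'a':1, 'o':2, 't':3
C (first-col start): C('$')=0, C('E')=1, C('a')=3, C('o')=4, C('t')=6
L[0]='E': occ=0, LF[0]=C('E')+0=1+0=1
L[1]='E': occ=1, LF[1]=C('E')+1=1+1=2
L[2]='o': occ=0, LF[2]=C('o')+0=4+0=4
L[3]='t': occ=0, LF[3]=C('t')+0=6+0=6
L[4]='o': occ=1, LF[4]=C('o')+1=4+1=5
L[5]='t': occ=1, LF[5]=C('t')+1=6+1=7
L[6]='$': occ=0, LF[6]=C('$')+0=0+0=0
L[7]='t': occ=2, LF[7]=C('t')+2=6+2=8
L[8]='a': occ=0, LF[8]=C('a')+0=3+0=3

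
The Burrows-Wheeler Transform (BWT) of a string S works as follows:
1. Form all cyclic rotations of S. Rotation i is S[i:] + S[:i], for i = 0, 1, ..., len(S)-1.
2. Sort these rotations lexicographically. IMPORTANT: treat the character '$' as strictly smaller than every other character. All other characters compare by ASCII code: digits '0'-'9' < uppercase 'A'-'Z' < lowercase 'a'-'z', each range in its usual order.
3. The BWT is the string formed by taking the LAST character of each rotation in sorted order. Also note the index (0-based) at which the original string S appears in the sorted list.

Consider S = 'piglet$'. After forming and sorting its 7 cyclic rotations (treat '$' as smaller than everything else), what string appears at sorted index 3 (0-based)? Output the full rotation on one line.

Answer: iglet$p

Derivation:
All 7 rotations (rotation i = S[i:]+S[:i]):
  rot[0] = piglet$
  rot[1] = iglet$p
  rot[2] = glet$pi
  rot[3] = let$pig
  rot[4] = et$pigl
  rot[5] = t$pigle
  rot[6] = $piglet
Sorted (with $ < everything):
  sorted[0] = $piglet
  sorted[1] = et$pigl
  sorted[2] = glet$pi
  sorted[3] = iglet$p
  sorted[4] = let$pig
  sorted[5] = piglet$
  sorted[6] = t$pigle
sorted[3] = iglet$p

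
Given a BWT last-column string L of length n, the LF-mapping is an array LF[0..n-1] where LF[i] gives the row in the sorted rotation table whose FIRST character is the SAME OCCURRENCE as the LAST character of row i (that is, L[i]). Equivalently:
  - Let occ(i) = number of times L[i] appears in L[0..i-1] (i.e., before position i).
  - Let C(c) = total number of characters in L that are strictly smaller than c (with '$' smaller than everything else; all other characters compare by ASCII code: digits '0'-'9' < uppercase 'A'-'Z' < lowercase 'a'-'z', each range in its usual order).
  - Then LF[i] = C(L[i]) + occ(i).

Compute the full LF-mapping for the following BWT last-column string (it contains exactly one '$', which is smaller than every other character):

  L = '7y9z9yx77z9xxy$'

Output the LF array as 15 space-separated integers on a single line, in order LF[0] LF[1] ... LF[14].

Answer: 1 10 4 13 5 11 7 2 3 14 6 8 9 12 0

Derivation:
Char counts: '$':1, '7':3, '9':3, 'x':3, 'y':3, 'z':2
C (first-col start): C('$')=0, C('7')=1, C('9')=4, C('x')=7, C('y')=10, C('z')=13
L[0]='7': occ=0, LF[0]=C('7')+0=1+0=1
L[1]='y': occ=0, LF[1]=C('y')+0=10+0=10
L[2]='9': occ=0, LF[2]=C('9')+0=4+0=4
L[3]='z': occ=0, LF[3]=C('z')+0=13+0=13
L[4]='9': occ=1, LF[4]=C('9')+1=4+1=5
L[5]='y': occ=1, LF[5]=C('y')+1=10+1=11
L[6]='x': occ=0, LF[6]=C('x')+0=7+0=7
L[7]='7': occ=1, LF[7]=C('7')+1=1+1=2
L[8]='7': occ=2, LF[8]=C('7')+2=1+2=3
L[9]='z': occ=1, LF[9]=C('z')+1=13+1=14
L[10]='9': occ=2, LF[10]=C('9')+2=4+2=6
L[11]='x': occ=1, LF[11]=C('x')+1=7+1=8
L[12]='x': occ=2, LF[12]=C('x')+2=7+2=9
L[13]='y': occ=2, LF[13]=C('y')+2=10+2=12
L[14]='$': occ=0, LF[14]=C('$')+0=0+0=0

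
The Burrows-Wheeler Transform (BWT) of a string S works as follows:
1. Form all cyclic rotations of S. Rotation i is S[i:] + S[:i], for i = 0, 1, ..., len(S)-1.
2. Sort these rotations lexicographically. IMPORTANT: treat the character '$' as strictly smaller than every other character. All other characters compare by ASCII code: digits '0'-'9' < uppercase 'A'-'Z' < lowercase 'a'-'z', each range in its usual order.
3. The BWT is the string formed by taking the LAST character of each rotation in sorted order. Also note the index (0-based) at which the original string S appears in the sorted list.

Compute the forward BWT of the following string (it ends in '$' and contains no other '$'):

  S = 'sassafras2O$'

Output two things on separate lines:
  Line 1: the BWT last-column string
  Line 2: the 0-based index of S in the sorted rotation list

All 12 rotations (rotation i = S[i:]+S[:i]):
  rot[0] = sassafras2O$
  rot[1] = assafras2O$s
  rot[2] = ssafras2O$sa
  rot[3] = safras2O$sas
  rot[4] = afras2O$sass
  rot[5] = fras2O$sassa
  rot[6] = ras2O$sassaf
  rot[7] = as2O$sassafr
  rot[8] = s2O$sassafra
  rot[9] = 2O$sassafras
  rot[10] = O$sassafras2
  rot[11] = $sassafras2O
Sorted (with $ < everything):
  sorted[0] = $sassafras2O  (last char: 'O')
  sorted[1] = 2O$sassafras  (last char: 's')
  sorted[2] = O$sassafras2  (last char: '2')
  sorted[3] = afras2O$sass  (last char: 's')
  sorted[4] = as2O$sassafr  (last char: 'r')
  sorted[5] = assafras2O$s  (last char: 's')
  sorted[6] = fras2O$sassa  (last char: 'a')
  sorted[7] = ras2O$sassaf  (last char: 'f')
  sorted[8] = s2O$sassafra  (last char: 'a')
  sorted[9] = safras2O$sas  (last char: 's')
  sorted[10] = sassafras2O$  (last char: '$')
  sorted[11] = ssafras2O$sa  (last char: 'a')
Last column: Os2srsafas$a
Original string S is at sorted index 10

Answer: Os2srsafas$a
10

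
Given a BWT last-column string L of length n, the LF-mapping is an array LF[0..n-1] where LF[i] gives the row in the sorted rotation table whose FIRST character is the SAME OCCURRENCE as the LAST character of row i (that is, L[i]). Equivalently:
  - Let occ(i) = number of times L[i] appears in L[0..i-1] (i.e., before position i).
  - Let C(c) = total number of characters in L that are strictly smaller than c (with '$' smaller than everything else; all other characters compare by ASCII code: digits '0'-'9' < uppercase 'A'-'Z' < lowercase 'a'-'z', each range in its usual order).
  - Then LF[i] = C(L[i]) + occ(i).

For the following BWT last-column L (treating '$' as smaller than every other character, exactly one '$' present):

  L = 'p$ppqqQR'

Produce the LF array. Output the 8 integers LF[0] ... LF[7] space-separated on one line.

Char counts: '$':1, 'Q':1, 'R':1, 'p':3, 'q':2
C (first-col start): C('$')=0, C('Q')=1, C('R')=2, C('p')=3, C('q')=6
L[0]='p': occ=0, LF[0]=C('p')+0=3+0=3
L[1]='$': occ=0, LF[1]=C('$')+0=0+0=0
L[2]='p': occ=1, LF[2]=C('p')+1=3+1=4
L[3]='p': occ=2, LF[3]=C('p')+2=3+2=5
L[4]='q': occ=0, LF[4]=C('q')+0=6+0=6
L[5]='q': occ=1, LF[5]=C('q')+1=6+1=7
L[6]='Q': occ=0, LF[6]=C('Q')+0=1+0=1
L[7]='R': occ=0, LF[7]=C('R')+0=2+0=2

Answer: 3 0 4 5 6 7 1 2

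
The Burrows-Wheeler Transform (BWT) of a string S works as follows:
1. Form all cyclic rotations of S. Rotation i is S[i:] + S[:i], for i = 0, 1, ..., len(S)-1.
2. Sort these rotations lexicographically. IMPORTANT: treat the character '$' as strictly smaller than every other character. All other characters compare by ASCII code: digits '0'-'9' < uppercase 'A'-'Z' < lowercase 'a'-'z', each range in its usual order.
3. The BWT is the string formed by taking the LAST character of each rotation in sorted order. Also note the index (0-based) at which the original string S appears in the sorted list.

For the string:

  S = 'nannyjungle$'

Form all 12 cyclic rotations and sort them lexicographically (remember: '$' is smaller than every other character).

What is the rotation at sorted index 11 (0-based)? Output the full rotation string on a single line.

All 12 rotations (rotation i = S[i:]+S[:i]):
  rot[0] = nannyjungle$
  rot[1] = annyjungle$n
  rot[2] = nnyjungle$na
  rot[3] = nyjungle$nan
  rot[4] = yjungle$nann
  rot[5] = jungle$nanny
  rot[6] = ungle$nannyj
  rot[7] = ngle$nannyju
  rot[8] = gle$nannyjun
  rot[9] = le$nannyjung
  rot[10] = e$nannyjungl
  rot[11] = $nannyjungle
Sorted (with $ < everything):
  sorted[0] = $nannyjungle
  sorted[1] = annyjungle$n
  sorted[2] = e$nannyjungl
  sorted[3] = gle$nannyjun
  sorted[4] = jungle$nanny
  sorted[5] = le$nannyjung
  sorted[6] = nannyjungle$
  sorted[7] = ngle$nannyju
  sorted[8] = nnyjungle$na
  sorted[9] = nyjungle$nan
  sorted[10] = ungle$nannyj
  sorted[11] = yjungle$nann
sorted[11] = yjungle$nann

Answer: yjungle$nann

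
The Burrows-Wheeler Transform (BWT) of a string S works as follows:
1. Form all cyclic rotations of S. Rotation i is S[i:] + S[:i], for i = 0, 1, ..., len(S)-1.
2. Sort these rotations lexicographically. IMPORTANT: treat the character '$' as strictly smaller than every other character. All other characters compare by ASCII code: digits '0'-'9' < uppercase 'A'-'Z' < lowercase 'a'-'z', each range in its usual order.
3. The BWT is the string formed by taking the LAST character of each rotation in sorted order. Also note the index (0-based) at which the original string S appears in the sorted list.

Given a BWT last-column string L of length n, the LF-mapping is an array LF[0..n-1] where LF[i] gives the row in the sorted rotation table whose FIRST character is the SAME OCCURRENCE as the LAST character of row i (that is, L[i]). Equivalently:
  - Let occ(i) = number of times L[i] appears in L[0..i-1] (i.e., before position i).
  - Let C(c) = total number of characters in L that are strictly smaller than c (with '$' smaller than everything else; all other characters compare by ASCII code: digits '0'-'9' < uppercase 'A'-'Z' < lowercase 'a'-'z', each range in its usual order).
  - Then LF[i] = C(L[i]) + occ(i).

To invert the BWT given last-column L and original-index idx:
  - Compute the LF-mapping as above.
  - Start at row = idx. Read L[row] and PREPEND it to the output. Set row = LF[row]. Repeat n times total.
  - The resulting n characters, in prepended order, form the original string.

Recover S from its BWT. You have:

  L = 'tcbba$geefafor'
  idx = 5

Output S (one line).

LF mapping: 13 5 3 4 1 0 10 6 7 8 2 9 11 12
Walk LF starting at row 5, prepending L[row]:
  step 1: row=5, L[5]='$', prepend. Next row=LF[5]=0
  step 2: row=0, L[0]='t', prepend. Next row=LF[0]=13
  step 3: row=13, L[13]='r', prepend. Next row=LF[13]=12
  step 4: row=12, L[12]='o', prepend. Next row=LF[12]=11
  step 5: row=11, L[11]='f', prepend. Next row=LF[11]=9
  step 6: row=9, L[9]='f', prepend. Next row=LF[9]=8
  step 7: row=8, L[8]='e', prepend. Next row=LF[8]=7
  step 8: row=7, L[7]='e', prepend. Next row=LF[7]=6
  step 9: row=6, L[6]='g', prepend. Next row=LF[6]=10
  step 10: row=10, L[10]='a', prepend. Next row=LF[10]=2
  step 11: row=2, L[2]='b', prepend. Next row=LF[2]=3
  step 12: row=3, L[3]='b', prepend. Next row=LF[3]=4
  step 13: row=4, L[4]='a', prepend. Next row=LF[4]=1
  step 14: row=1, L[1]='c', prepend. Next row=LF[1]=5
Reversed output: cabbageeffort$

Answer: cabbageeffort$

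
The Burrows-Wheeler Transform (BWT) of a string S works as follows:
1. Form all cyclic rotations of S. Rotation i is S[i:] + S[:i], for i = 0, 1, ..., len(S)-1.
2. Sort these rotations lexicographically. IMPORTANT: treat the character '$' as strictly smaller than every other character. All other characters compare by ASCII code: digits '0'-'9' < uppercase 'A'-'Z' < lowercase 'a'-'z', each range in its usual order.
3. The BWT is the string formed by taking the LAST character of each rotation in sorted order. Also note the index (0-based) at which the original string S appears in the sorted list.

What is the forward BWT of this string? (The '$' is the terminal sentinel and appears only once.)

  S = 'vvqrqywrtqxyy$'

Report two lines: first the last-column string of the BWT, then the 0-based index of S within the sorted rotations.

All 14 rotations (rotation i = S[i:]+S[:i]):
  rot[0] = vvqrqywrtqxyy$
  rot[1] = vqrqywrtqxyy$v
  rot[2] = qrqywrtqxyy$vv
  rot[3] = rqywrtqxyy$vvq
  rot[4] = qywrtqxyy$vvqr
  rot[5] = ywrtqxyy$vvqrq
  rot[6] = wrtqxyy$vvqrqy
  rot[7] = rtqxyy$vvqrqyw
  rot[8] = tqxyy$vvqrqywr
  rot[9] = qxyy$vvqrqywrt
  rot[10] = xyy$vvqrqywrtq
  rot[11] = yy$vvqrqywrtqx
  rot[12] = y$vvqrqywrtqxy
  rot[13] = $vvqrqywrtqxyy
Sorted (with $ < everything):
  sorted[0] = $vvqrqywrtqxyy  (last char: 'y')
  sorted[1] = qrqywrtqxyy$vv  (last char: 'v')
  sorted[2] = qxyy$vvqrqywrt  (last char: 't')
  sorted[3] = qywrtqxyy$vvqr  (last char: 'r')
  sorted[4] = rqywrtqxyy$vvq  (last char: 'q')
  sorted[5] = rtqxyy$vvqrqyw  (last char: 'w')
  sorted[6] = tqxyy$vvqrqywr  (last char: 'r')
  sorted[7] = vqrqywrtqxyy$v  (last char: 'v')
  sorted[8] = vvqrqywrtqxyy$  (last char: '$')
  sorted[9] = wrtqxyy$vvqrqy  (last char: 'y')
  sorted[10] = xyy$vvqrqywrtq  (last char: 'q')
  sorted[11] = y$vvqrqywrtqxy  (last char: 'y')
  sorted[12] = ywrtqxyy$vvqrq  (last char: 'q')
  sorted[13] = yy$vvqrqywrtqx  (last char: 'x')
Last column: yvtrqwrv$yqyqx
Original string S is at sorted index 8

Answer: yvtrqwrv$yqyqx
8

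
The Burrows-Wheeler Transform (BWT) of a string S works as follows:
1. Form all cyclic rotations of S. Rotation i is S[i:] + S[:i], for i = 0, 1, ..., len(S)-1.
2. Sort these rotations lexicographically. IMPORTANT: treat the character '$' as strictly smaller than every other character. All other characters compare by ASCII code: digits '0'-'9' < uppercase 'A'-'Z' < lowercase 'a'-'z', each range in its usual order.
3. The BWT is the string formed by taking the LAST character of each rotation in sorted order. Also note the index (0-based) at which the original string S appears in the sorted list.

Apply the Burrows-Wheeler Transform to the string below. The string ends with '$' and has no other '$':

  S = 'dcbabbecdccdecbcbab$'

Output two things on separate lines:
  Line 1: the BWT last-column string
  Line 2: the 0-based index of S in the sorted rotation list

All 20 rotations (rotation i = S[i:]+S[:i]):
  rot[0] = dcbabbecdccdecbcbab$
  rot[1] = cbabbecdccdecbcbab$d
  rot[2] = babbecdccdecbcbab$dc
  rot[3] = abbecdccdecbcbab$dcb
  rot[4] = bbecdccdecbcbab$dcba
  rot[5] = becdccdecbcbab$dcbab
  rot[6] = ecdccdecbcbab$dcbabb
  rot[7] = cdccdecbcbab$dcbabbe
  rot[8] = dccdecbcbab$dcbabbec
  rot[9] = ccdecbcbab$dcbabbecd
  rot[10] = cdecbcbab$dcbabbecdc
  rot[11] = decbcbab$dcbabbecdcc
  rot[12] = ecbcbab$dcbabbecdccd
  rot[13] = cbcbab$dcbabbecdccde
  rot[14] = bcbab$dcbabbecdccdec
  rot[15] = cbab$dcbabbecdccdecb
  rot[16] = bab$dcbabbecdccdecbc
  rot[17] = ab$dcbabbecdccdecbcb
  rot[18] = b$dcbabbecdccdecbcba
  rot[19] = $dcbabbecdccdecbcbab
Sorted (with $ < everything):
  sorted[0] = $dcbabbecdccdecbcbab  (last char: 'b')
  sorted[1] = ab$dcbabbecdccdecbcb  (last char: 'b')
  sorted[2] = abbecdccdecbcbab$dcb  (last char: 'b')
  sorted[3] = b$dcbabbecdccdecbcba  (last char: 'a')
  sorted[4] = bab$dcbabbecdccdecbc  (last char: 'c')
  sorted[5] = babbecdccdecbcbab$dc  (last char: 'c')
  sorted[6] = bbecdccdecbcbab$dcba  (last char: 'a')
  sorted[7] = bcbab$dcbabbecdccdec  (last char: 'c')
  sorted[8] = becdccdecbcbab$dcbab  (last char: 'b')
  sorted[9] = cbab$dcbabbecdccdecb  (last char: 'b')
  sorted[10] = cbabbecdccdecbcbab$d  (last char: 'd')
  sorted[11] = cbcbab$dcbabbecdccde  (last char: 'e')
  sorted[12] = ccdecbcbab$dcbabbecd  (last char: 'd')
  sorted[13] = cdccdecbcbab$dcbabbe  (last char: 'e')
  sorted[14] = cdecbcbab$dcbabbecdc  (last char: 'c')
  sorted[15] = dcbabbecdccdecbcbab$  (last char: '$')
  sorted[16] = dccdecbcbab$dcbabbec  (last char: 'c')
  sorted[17] = decbcbab$dcbabbecdcc  (last char: 'c')
  sorted[18] = ecbcbab$dcbabbecdccd  (last char: 'd')
  sorted[19] = ecdccdecbcbab$dcbabb  (last char: 'b')
Last column: bbbaccacbbdedec$ccdb
Original string S is at sorted index 15

Answer: bbbaccacbbdedec$ccdb
15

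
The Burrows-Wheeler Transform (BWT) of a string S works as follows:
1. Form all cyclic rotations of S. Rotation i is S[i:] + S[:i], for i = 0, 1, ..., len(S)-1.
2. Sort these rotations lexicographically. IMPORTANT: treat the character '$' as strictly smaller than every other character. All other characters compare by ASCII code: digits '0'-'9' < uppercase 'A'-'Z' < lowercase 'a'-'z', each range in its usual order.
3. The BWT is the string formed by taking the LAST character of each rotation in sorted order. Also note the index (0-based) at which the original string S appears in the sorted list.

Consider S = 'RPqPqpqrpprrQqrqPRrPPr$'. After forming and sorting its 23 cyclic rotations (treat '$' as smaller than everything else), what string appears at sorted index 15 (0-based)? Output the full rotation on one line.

All 23 rotations (rotation i = S[i:]+S[:i]):
  rot[0] = RPqPqpqrpprrQqrqPRrPPr$
  rot[1] = PqPqpqrpprrQqrqPRrPPr$R
  rot[2] = qPqpqrpprrQqrqPRrPPr$RP
  rot[3] = PqpqrpprrQqrqPRrPPr$RPq
  rot[4] = qpqrpprrQqrqPRrPPr$RPqP
  rot[5] = pqrpprrQqrqPRrPPr$RPqPq
  rot[6] = qrpprrQqrqPRrPPr$RPqPqp
  rot[7] = rpprrQqrqPRrPPr$RPqPqpq
  rot[8] = pprrQqrqPRrPPr$RPqPqpqr
  rot[9] = prrQqrqPRrPPr$RPqPqpqrp
  rot[10] = rrQqrqPRrPPr$RPqPqpqrpp
  rot[11] = rQqrqPRrPPr$RPqPqpqrppr
  rot[12] = QqrqPRrPPr$RPqPqpqrpprr
  rot[13] = qrqPRrPPr$RPqPqpqrpprrQ
  rot[14] = rqPRrPPr$RPqPqpqrpprrQq
  rot[15] = qPRrPPr$RPqPqpqrpprrQqr
  rot[16] = PRrPPr$RPqPqpqrpprrQqrq
  rot[17] = RrPPr$RPqPqpqrpprrQqrqP
  rot[18] = rPPr$RPqPqpqrpprrQqrqPR
  rot[19] = PPr$RPqPqpqrpprrQqrqPRr
  rot[20] = Pr$RPqPqpqrpprrQqrqPRrP
  rot[21] = r$RPqPqpqrpprrQqrqPRrPP
  rot[22] = $RPqPqpqrpprrQqrqPRrPPr
Sorted (with $ < everything):
  sorted[0] = $RPqPqpqrpprrQqrqPRrPPr
  sorted[1] = PPr$RPqPqpqrpprrQqrqPRr
  sorted[2] = PRrPPr$RPqPqpqrpprrQqrq
  sorted[3] = PqPqpqrpprrQqrqPRrPPr$R
  sorted[4] = PqpqrpprrQqrqPRrPPr$RPq
  sorted[5] = Pr$RPqPqpqrpprrQqrqPRrP
  sorted[6] = QqrqPRrPPr$RPqPqpqrpprr
  sorted[7] = RPqPqpqrpprrQqrqPRrPPr$
  sorted[8] = RrPPr$RPqPqpqrpprrQqrqP
  sorted[9] = pprrQqrqPRrPPr$RPqPqpqr
  sorted[10] = pqrpprrQqrqPRrPPr$RPqPq
  sorted[11] = prrQqrqPRrPPr$RPqPqpqrp
  sorted[12] = qPRrPPr$RPqPqpqrpprrQqr
  sorted[13] = qPqpqrpprrQqrqPRrPPr$RP
  sorted[14] = qpqrpprrQqrqPRrPPr$RPqP
  sorted[15] = qrpprrQqrqPRrPPr$RPqPqp
  sorted[16] = qrqPRrPPr$RPqPqpqrpprrQ
  sorted[17] = r$RPqPqpqrpprrQqrqPRrPP
  sorted[18] = rPPr$RPqPqpqrpprrQqrqPR
  sorted[19] = rQqrqPRrPPr$RPqPqpqrppr
  sorted[20] = rpprrQqrqPRrPPr$RPqPqpq
  sorted[21] = rqPRrPPr$RPqPqpqrpprrQq
  sorted[22] = rrQqrqPRrPPr$RPqPqpqrpp
sorted[15] = qrpprrQqrqPRrPPr$RPqPqp

Answer: qrpprrQqrqPRrPPr$RPqPqp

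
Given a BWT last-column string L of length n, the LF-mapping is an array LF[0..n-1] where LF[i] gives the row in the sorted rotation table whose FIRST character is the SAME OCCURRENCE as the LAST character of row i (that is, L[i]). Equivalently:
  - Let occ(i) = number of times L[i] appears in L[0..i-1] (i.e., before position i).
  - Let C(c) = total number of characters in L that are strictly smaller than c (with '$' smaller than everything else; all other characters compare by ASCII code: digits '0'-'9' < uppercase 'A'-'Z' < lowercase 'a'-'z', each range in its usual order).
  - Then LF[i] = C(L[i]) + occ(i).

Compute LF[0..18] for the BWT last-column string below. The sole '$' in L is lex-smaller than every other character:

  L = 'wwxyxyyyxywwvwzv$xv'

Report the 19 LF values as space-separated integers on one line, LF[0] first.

Char counts: '$':1, 'v':3, 'w':5, 'x':4, 'y':5, 'z':1
C (first-col start): C('$')=0, C('v')=1, C('w')=4, C('x')=9, C('y')=13, C('z')=18
L[0]='w': occ=0, LF[0]=C('w')+0=4+0=4
L[1]='w': occ=1, LF[1]=C('w')+1=4+1=5
L[2]='x': occ=0, LF[2]=C('x')+0=9+0=9
L[3]='y': occ=0, LF[3]=C('y')+0=13+0=13
L[4]='x': occ=1, LF[4]=C('x')+1=9+1=10
L[5]='y': occ=1, LF[5]=C('y')+1=13+1=14
L[6]='y': occ=2, LF[6]=C('y')+2=13+2=15
L[7]='y': occ=3, LF[7]=C('y')+3=13+3=16
L[8]='x': occ=2, LF[8]=C('x')+2=9+2=11
L[9]='y': occ=4, LF[9]=C('y')+4=13+4=17
L[10]='w': occ=2, LF[10]=C('w')+2=4+2=6
L[11]='w': occ=3, LF[11]=C('w')+3=4+3=7
L[12]='v': occ=0, LF[12]=C('v')+0=1+0=1
L[13]='w': occ=4, LF[13]=C('w')+4=4+4=8
L[14]='z': occ=0, LF[14]=C('z')+0=18+0=18
L[15]='v': occ=1, LF[15]=C('v')+1=1+1=2
L[16]='$': occ=0, LF[16]=C('$')+0=0+0=0
L[17]='x': occ=3, LF[17]=C('x')+3=9+3=12
L[18]='v': occ=2, LF[18]=C('v')+2=1+2=3

Answer: 4 5 9 13 10 14 15 16 11 17 6 7 1 8 18 2 0 12 3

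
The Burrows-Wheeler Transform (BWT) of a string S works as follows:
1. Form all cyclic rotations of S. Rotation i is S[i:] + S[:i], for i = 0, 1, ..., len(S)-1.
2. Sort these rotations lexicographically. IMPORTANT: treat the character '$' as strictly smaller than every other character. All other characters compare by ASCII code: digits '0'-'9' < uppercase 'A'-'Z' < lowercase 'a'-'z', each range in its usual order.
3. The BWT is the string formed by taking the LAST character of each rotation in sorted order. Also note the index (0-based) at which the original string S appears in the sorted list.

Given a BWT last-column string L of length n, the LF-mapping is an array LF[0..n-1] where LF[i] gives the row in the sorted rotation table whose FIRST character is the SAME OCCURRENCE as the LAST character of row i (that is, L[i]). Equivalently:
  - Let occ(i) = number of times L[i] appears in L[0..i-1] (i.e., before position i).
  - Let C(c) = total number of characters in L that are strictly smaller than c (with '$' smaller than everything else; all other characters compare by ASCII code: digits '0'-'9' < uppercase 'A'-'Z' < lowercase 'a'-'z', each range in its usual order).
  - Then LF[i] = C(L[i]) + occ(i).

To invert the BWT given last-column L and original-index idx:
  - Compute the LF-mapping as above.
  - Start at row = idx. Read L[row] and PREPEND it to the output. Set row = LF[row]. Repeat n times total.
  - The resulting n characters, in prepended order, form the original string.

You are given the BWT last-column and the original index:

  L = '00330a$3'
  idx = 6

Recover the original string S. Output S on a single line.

Answer: 3a30300$

Derivation:
LF mapping: 1 2 4 5 3 7 0 6
Walk LF starting at row 6, prepending L[row]:
  step 1: row=6, L[6]='$', prepend. Next row=LF[6]=0
  step 2: row=0, L[0]='0', prepend. Next row=LF[0]=1
  step 3: row=1, L[1]='0', prepend. Next row=LF[1]=2
  step 4: row=2, L[2]='3', prepend. Next row=LF[2]=4
  step 5: row=4, L[4]='0', prepend. Next row=LF[4]=3
  step 6: row=3, L[3]='3', prepend. Next row=LF[3]=5
  step 7: row=5, L[5]='a', prepend. Next row=LF[5]=7
  step 8: row=7, L[7]='3', prepend. Next row=LF[7]=6
Reversed output: 3a30300$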